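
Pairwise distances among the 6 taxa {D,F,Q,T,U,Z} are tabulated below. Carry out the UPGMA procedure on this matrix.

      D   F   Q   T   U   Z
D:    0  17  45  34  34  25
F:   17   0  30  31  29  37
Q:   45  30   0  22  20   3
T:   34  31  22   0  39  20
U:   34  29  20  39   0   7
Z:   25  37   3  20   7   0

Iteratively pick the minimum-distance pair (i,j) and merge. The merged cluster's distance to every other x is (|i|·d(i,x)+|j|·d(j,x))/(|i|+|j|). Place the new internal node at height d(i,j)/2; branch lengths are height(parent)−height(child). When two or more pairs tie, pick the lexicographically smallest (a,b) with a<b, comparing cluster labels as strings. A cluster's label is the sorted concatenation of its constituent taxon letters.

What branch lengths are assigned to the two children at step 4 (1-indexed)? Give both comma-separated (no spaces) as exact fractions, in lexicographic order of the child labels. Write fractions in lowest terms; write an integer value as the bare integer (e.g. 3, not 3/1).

step 1: merge (Q,Z) at d=3; branch lengths Q→3/2, Z→3/2; new cluster QZ
  updated: d(D,QZ)=35, d(F,QZ)=67/2, d(QZ,T)=21, d(QZ,U)=27/2
step 2: merge (QZ,U) at d=27/2; branch lengths QZ→21/4, U→27/4; new cluster QUZ
  updated: d(D,QUZ)=104/3, d(F,QUZ)=32, d(QUZ,T)=27
step 3: merge (D,F) at d=17; branch lengths D→17/2, F→17/2; new cluster DF
  updated: d(DF,QUZ)=100/3, d(DF,T)=65/2
step 4: merge (QUZ,T) at d=27; branch lengths QUZ→27/4, T→27/2; new cluster QTUZ
  updated: d(DF,QTUZ)=265/8
step 5: merge (DF,QTUZ) at d=265/8; branch lengths DF→129/16, QTUZ→49/16; new cluster DFQTUZ
final tree: ((D:17/2,F:17/2):129/16,(((Q:3/2,Z:3/2):21/4,U:27/4):27/4,T:27/2):49/16)
total length: 507/8

27/4,27/2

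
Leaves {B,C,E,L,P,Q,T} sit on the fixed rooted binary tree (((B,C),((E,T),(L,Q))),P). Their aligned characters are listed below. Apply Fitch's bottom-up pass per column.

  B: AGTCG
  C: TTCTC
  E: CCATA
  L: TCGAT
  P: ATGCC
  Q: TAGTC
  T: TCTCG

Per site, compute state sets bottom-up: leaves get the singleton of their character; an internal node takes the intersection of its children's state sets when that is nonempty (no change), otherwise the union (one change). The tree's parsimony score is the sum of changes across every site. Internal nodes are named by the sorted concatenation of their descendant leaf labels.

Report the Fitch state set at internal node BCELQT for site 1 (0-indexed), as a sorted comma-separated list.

C,G,T

site 0, node BC: B={A} ∪ C={T} → {A,T} (+1)
site 0, node ET: E={C} ∪ T={T} → {C,T} (+1)
site 0, node LQ: L={T} ∩ Q={T} → {T} (+0)
site 0, node ELQT: ET={C,T} ∩ LQ={T} → {T} (+0)
site 0, node BCELQT: BC={A,T} ∩ ELQT={T} → {T} (+0)
site 0, node BCELPQT: BCELQT={T} ∪ P={A} → {A,T} (+1)
site 1, node BC: B={G} ∪ C={T} → {G,T} (+1)
site 1, node ET: E={C} ∩ T={C} → {C} (+0)
site 1, node LQ: L={C} ∪ Q={A} → {A,C} (+1)
site 1, node ELQT: ET={C} ∩ LQ={A,C} → {C} (+0)
site 1, node BCELQT: BC={G,T} ∪ ELQT={C} → {C,G,T} (+1)
site 1, node BCELPQT: BCELQT={C,G,T} ∩ P={T} → {T} (+0)
site 2, node BC: B={T} ∪ C={C} → {C,T} (+1)
site 2, node ET: E={A} ∪ T={T} → {A,T} (+1)
site 2, node LQ: L={G} ∩ Q={G} → {G} (+0)
site 2, node ELQT: ET={A,T} ∪ LQ={G} → {A,G,T} (+1)
site 2, node BCELQT: BC={C,T} ∩ ELQT={A,G,T} → {T} (+0)
site 2, node BCELPQT: BCELQT={T} ∪ P={G} → {G,T} (+1)
site 3, node BC: B={C} ∪ C={T} → {C,T} (+1)
site 3, node ET: E={T} ∪ T={C} → {C,T} (+1)
site 3, node LQ: L={A} ∪ Q={T} → {A,T} (+1)
site 3, node ELQT: ET={C,T} ∩ LQ={A,T} → {T} (+0)
site 3, node BCELQT: BC={C,T} ∩ ELQT={T} → {T} (+0)
site 3, node BCELPQT: BCELQT={T} ∪ P={C} → {C,T} (+1)
site 4, node BC: B={G} ∪ C={C} → {C,G} (+1)
site 4, node ET: E={A} ∪ T={G} → {A,G} (+1)
site 4, node LQ: L={T} ∪ Q={C} → {C,T} (+1)
site 4, node ELQT: ET={A,G} ∪ LQ={C,T} → {A,C,G,T} (+1)
site 4, node BCELQT: BC={C,G} ∩ ELQT={A,C,G,T} → {C,G} (+0)
site 4, node BCELPQT: BCELQT={C,G} ∩ P={C} → {C} (+0)
per-site changes: [3, 3, 4, 4, 4]; total = 18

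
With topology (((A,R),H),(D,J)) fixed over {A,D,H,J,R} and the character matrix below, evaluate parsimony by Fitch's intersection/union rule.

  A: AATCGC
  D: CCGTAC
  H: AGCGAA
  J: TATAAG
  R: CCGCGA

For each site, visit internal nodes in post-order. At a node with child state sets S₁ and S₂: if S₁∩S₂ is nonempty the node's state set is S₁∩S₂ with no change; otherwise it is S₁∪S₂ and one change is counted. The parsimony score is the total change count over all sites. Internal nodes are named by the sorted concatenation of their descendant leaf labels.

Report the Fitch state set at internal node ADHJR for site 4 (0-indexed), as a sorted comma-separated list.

[col 0] AR: children A:{A}, R:{C} ∪→ {A,C}; cost 1
[col 0] AHR: children AR:{A,C}, H:{A} ∩→ {A}; cost 0
[col 0] DJ: children D:{C}, J:{T} ∪→ {C,T}; cost 1
[col 0] ADHJR: children AHR:{A}, DJ:{C,T} ∪→ {A,C,T}; cost 1
[col 1] AR: children A:{A}, R:{C} ∪→ {A,C}; cost 1
[col 1] AHR: children AR:{A,C}, H:{G} ∪→ {A,C,G}; cost 1
[col 1] DJ: children D:{C}, J:{A} ∪→ {A,C}; cost 1
[col 1] ADHJR: children AHR:{A,C,G}, DJ:{A,C} ∩→ {A,C}; cost 0
[col 2] AR: children A:{T}, R:{G} ∪→ {G,T}; cost 1
[col 2] AHR: children AR:{G,T}, H:{C} ∪→ {C,G,T}; cost 1
[col 2] DJ: children D:{G}, J:{T} ∪→ {G,T}; cost 1
[col 2] ADHJR: children AHR:{C,G,T}, DJ:{G,T} ∩→ {G,T}; cost 0
[col 3] AR: children A:{C}, R:{C} ∩→ {C}; cost 0
[col 3] AHR: children AR:{C}, H:{G} ∪→ {C,G}; cost 1
[col 3] DJ: children D:{T}, J:{A} ∪→ {A,T}; cost 1
[col 3] ADHJR: children AHR:{C,G}, DJ:{A,T} ∪→ {A,C,G,T}; cost 1
[col 4] AR: children A:{G}, R:{G} ∩→ {G}; cost 0
[col 4] AHR: children AR:{G}, H:{A} ∪→ {A,G}; cost 1
[col 4] DJ: children D:{A}, J:{A} ∩→ {A}; cost 0
[col 4] ADHJR: children AHR:{A,G}, DJ:{A} ∩→ {A}; cost 0
[col 5] AR: children A:{C}, R:{A} ∪→ {A,C}; cost 1
[col 5] AHR: children AR:{A,C}, H:{A} ∩→ {A}; cost 0
[col 5] DJ: children D:{C}, J:{G} ∪→ {C,G}; cost 1
[col 5] ADHJR: children AHR:{A}, DJ:{C,G} ∪→ {A,C,G}; cost 1
per-site changes: [3, 3, 3, 3, 1, 3]; total = 16

A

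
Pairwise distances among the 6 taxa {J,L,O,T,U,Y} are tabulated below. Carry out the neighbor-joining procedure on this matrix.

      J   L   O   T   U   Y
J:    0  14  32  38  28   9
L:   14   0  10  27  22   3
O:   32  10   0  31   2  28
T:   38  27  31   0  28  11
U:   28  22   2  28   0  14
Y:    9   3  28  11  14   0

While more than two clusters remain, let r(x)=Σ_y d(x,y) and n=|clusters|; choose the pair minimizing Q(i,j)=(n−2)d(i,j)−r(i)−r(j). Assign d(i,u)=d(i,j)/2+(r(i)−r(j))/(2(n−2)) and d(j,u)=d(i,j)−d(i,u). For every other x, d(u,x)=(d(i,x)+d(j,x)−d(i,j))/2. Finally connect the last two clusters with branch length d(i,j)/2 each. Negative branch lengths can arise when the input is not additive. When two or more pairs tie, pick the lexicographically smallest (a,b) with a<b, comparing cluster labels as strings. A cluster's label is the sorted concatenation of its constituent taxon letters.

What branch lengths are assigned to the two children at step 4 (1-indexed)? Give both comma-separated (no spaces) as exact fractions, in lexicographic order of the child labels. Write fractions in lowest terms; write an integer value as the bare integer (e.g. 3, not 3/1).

iteration 1: select O,U (d=2, Q=-189); attach at lengths (17/8, -1/8); label the merged cluster OU
  updated: d(J,OU)=29, d(L,OU)=15, d(OU,T)=57/2, d(OU,Y)=20
iteration 2: select T,Y (d=11, Q=-229/2); attach at lengths (63/4, -19/4); label the merged cluster TY
  updated: d(J,TY)=18, d(L,TY)=19/2, d(OU,TY)=75/4
iteration 3: select J,L (d=14, Q=-143/2); attach at lengths (101/8, 11/8); label the merged cluster JL
  updated: d(JL,OU)=15, d(JL,TY)=27/4
iteration 4: select JL,OU (d=15, Q=-81/2); attach at lengths (3/2, 27/2); label the merged cluster JLOU
  updated: d(JLOU,TY)=21/4
iteration 5: select JLOU,TY (d=21/4); attach at lengths (21/8, 21/8); label the merged cluster JLOTUY
final tree: (((J:101/8,L:11/8):3/2,(O:17/8,U:-1/8):27/2):21/8,(T:63/4,Y:-19/4):21/8)
total length: 189/4

3/2,27/2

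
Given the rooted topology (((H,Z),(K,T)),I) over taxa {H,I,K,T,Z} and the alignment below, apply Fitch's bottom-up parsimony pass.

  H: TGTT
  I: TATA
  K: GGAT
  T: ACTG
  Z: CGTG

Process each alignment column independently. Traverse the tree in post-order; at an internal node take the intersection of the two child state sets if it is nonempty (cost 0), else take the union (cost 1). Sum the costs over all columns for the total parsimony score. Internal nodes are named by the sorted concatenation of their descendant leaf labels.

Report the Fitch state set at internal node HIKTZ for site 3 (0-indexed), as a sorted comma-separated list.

A,G,T

[col 0] HZ: children H:{T}, Z:{C} ∪→ {C,T}; cost 1
[col 0] KT: children K:{G}, T:{A} ∪→ {A,G}; cost 1
[col 0] HKTZ: children HZ:{C,T}, KT:{A,G} ∪→ {A,C,G,T}; cost 1
[col 0] HIKTZ: children HKTZ:{A,C,G,T}, I:{T} ∩→ {T}; cost 0
[col 1] HZ: children H:{G}, Z:{G} ∩→ {G}; cost 0
[col 1] KT: children K:{G}, T:{C} ∪→ {C,G}; cost 1
[col 1] HKTZ: children HZ:{G}, KT:{C,G} ∩→ {G}; cost 0
[col 1] HIKTZ: children HKTZ:{G}, I:{A} ∪→ {A,G}; cost 1
[col 2] HZ: children H:{T}, Z:{T} ∩→ {T}; cost 0
[col 2] KT: children K:{A}, T:{T} ∪→ {A,T}; cost 1
[col 2] HKTZ: children HZ:{T}, KT:{A,T} ∩→ {T}; cost 0
[col 2] HIKTZ: children HKTZ:{T}, I:{T} ∩→ {T}; cost 0
[col 3] HZ: children H:{T}, Z:{G} ∪→ {G,T}; cost 1
[col 3] KT: children K:{T}, T:{G} ∪→ {G,T}; cost 1
[col 3] HKTZ: children HZ:{G,T}, KT:{G,T} ∩→ {G,T}; cost 0
[col 3] HIKTZ: children HKTZ:{G,T}, I:{A} ∪→ {A,G,T}; cost 1
per-site changes: [3, 2, 1, 3]; total = 9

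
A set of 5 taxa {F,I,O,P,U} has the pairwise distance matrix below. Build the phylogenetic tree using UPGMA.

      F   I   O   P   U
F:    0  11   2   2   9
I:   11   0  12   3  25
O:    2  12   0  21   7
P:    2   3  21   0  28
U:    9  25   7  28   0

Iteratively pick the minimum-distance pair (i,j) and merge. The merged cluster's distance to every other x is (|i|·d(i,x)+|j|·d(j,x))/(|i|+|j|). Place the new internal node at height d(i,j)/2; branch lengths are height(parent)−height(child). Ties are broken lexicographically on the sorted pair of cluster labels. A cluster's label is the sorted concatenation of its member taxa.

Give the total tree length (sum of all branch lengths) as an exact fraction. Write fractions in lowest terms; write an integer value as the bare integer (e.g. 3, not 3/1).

23

iteration 1: select F,O (d=2); attach at lengths (1, 1); label the merged cluster FO
  updated: d(FO,I)=23/2, d(FO,P)=23/2, d(FO,U)=8
iteration 2: select I,P (d=3); attach at lengths (3/2, 3/2); label the merged cluster IP
  updated: d(FO,IP)=23/2, d(IP,U)=53/2
iteration 3: select FO,U (d=8); attach at lengths (3, 4); label the merged cluster FOU
  updated: d(FOU,IP)=33/2
iteration 4: select FOU,IP (d=33/2); attach at lengths (17/4, 27/4); label the merged cluster FIOPU
final tree: (((F:1,O:1):3,U:4):17/4,(I:3/2,P:3/2):27/4)
total length: 23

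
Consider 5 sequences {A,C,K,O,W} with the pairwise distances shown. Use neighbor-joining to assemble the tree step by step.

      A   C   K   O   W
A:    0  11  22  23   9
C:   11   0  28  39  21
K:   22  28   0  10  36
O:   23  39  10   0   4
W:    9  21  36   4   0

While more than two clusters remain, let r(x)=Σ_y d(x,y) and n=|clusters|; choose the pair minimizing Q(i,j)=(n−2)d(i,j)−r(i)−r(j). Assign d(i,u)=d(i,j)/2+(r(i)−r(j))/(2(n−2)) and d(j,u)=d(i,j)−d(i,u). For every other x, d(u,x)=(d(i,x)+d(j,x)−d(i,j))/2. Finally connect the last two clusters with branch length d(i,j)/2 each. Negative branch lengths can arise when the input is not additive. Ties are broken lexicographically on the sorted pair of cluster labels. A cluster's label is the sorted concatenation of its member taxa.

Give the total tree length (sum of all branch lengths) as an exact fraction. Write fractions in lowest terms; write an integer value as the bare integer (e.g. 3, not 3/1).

42

step 1: merge (K,O) at d=10, Q=-142; branch lengths K→25/3, O→5/3; new cluster KO
  updated: d(A,KO)=35/2, d(C,KO)=57/2, d(KO,W)=15
step 2: merge (A,C) at d=11, Q=-76; branch lengths A→-1/4, C→45/4; new cluster AC
  updated: d(AC,KO)=35/2, d(AC,W)=19/2
step 3: merge (AC,KO) at d=35/2, Q=-42; branch lengths AC→6, KO→23/2; new cluster ACKO
  updated: d(ACKO,W)=7/2
step 4: merge (ACKO,W) at d=7/2; branch lengths ACKO→7/4, W→7/4; new cluster ACKOW
final tree: (((A:-1/4,C:45/4):6,(K:25/3,O:5/3):23/2):7/4,W:7/4)
total length: 42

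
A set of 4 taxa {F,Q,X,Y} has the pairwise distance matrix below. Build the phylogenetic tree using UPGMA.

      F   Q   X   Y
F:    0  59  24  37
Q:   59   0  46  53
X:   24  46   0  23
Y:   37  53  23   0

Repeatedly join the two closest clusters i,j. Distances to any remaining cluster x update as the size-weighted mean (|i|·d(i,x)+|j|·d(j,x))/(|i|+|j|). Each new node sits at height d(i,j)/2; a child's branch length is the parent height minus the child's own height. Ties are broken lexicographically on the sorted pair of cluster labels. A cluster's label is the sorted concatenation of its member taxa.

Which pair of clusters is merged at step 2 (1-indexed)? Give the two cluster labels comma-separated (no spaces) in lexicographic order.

F,XY

step 1: merge (X,Y) at d=23; branch lengths X→23/2, Y→23/2; new cluster XY
  updated: d(F,XY)=61/2, d(Q,XY)=99/2
step 2: merge (F,XY) at d=61/2; branch lengths F→61/4, XY→15/4; new cluster FXY
  updated: d(FXY,Q)=158/3
step 3: merge (FXY,Q) at d=158/3; branch lengths FXY→133/12, Q→79/3; new cluster FQXY
final tree: ((F:61/4,(X:23/2,Y:23/2):15/4):133/12,Q:79/3)
total length: 953/12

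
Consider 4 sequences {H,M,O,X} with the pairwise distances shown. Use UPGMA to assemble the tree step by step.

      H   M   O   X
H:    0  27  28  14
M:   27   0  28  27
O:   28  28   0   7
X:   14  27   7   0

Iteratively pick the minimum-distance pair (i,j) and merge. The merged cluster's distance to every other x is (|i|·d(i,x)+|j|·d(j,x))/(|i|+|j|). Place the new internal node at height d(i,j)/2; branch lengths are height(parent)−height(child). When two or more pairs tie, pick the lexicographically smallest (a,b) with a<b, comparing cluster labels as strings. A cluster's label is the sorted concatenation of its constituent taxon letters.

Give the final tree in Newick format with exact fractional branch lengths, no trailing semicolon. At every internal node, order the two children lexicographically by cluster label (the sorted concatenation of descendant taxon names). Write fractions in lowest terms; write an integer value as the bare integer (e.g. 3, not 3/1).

1. join O+X (d=7) ⇒ OX; edges |O|=7/2, |X|=7/2
  updated: d(H,OX)=21, d(M,OX)=55/2
2. join H+OX (d=21) ⇒ HOX; edges |H|=21/2, |OX|=7
  updated: d(HOX,M)=82/3
3. join HOX+M (d=82/3) ⇒ HMOX; edges |HOX|=19/6, |M|=41/3
final tree: ((H:21/2,(O:7/2,X:7/2):7):19/6,M:41/3)
total length: 124/3

((H:21/2,(O:7/2,X:7/2):7):19/6,M:41/3)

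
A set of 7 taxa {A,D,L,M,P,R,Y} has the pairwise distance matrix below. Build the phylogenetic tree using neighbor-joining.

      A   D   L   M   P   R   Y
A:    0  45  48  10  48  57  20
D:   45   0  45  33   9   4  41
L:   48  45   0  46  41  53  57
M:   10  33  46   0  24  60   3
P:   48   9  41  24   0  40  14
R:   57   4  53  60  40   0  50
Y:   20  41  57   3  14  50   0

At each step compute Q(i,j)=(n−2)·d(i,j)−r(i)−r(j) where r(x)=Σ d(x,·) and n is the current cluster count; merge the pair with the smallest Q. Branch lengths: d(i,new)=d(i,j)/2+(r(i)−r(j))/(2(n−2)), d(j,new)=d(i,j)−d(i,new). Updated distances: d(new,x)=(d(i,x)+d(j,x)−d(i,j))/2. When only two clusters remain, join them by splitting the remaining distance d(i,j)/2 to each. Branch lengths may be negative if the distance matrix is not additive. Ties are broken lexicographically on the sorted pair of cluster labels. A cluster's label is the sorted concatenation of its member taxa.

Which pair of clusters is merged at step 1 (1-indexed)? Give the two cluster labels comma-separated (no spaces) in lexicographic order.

D,R

iteration 1: select D,R (d=4, Q=-421); attach at lengths (-67/10, 107/10); label the merged cluster DR
  updated: d(A,DR)=49, d(DR,L)=47, d(DR,M)=89/2, d(DR,P)=45/2, d(DR,Y)=87/2
iteration 2: select DR,P (d=45/2, Q=-266); attach at lengths (147/8, 33/8); label the merged cluster DPR
  updated: d(A,DPR)=149/4, d(DPR,L)=131/4, d(DPR,M)=23, d(DPR,Y)=35/2
iteration 3: select DPR,L (d=131/4, Q=-196); attach at lengths (25/6, 343/12); label the merged cluster DLPR
  updated: d(A,DLPR)=105/4, d(DLPR,M)=145/8, d(DLPR,Y)=167/8
iteration 4: select A,DLPR (d=105/4, Q=-69); attach at lengths (87/8, 123/8); label the merged cluster ADLPR
  updated: d(ADLPR,M)=15/16, d(ADLPR,Y)=117/16
iteration 5: select ADLPR,M (d=15/16, Q=-45/4); attach at lengths (21/8, -27/16); label the merged cluster ADLMPR
  updated: d(ADLMPR,Y)=75/16
iteration 6: select ADLMPR,Y (d=75/16); attach at lengths (75/32, 75/32); label the merged cluster ADLMPRY
final tree: (((A:87/8,(((D:-67/10,R:107/10):147/8,P:33/8):25/6,L:343/12):123/8):21/8,M:-27/16):75/32,Y:75/32)
total length: 729/8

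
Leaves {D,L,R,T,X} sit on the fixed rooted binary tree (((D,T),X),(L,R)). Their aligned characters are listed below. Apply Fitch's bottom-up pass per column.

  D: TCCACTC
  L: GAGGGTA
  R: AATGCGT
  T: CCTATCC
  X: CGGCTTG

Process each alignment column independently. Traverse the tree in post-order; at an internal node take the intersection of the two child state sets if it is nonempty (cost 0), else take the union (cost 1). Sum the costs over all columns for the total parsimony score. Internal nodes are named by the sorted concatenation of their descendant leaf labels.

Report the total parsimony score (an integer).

18

site 0, node DT: D={T} ∪ T={C} → {C,T} (+1)
site 0, node DTX: DT={C,T} ∩ X={C} → {C} (+0)
site 0, node LR: L={G} ∪ R={A} → {A,G} (+1)
site 0, node DLRTX: DTX={C} ∪ LR={A,G} → {A,C,G} (+1)
site 1, node DT: D={C} ∩ T={C} → {C} (+0)
site 1, node DTX: DT={C} ∪ X={G} → {C,G} (+1)
site 1, node LR: L={A} ∩ R={A} → {A} (+0)
site 1, node DLRTX: DTX={C,G} ∪ LR={A} → {A,C,G} (+1)
site 2, node DT: D={C} ∪ T={T} → {C,T} (+1)
site 2, node DTX: DT={C,T} ∪ X={G} → {C,G,T} (+1)
site 2, node LR: L={G} ∪ R={T} → {G,T} (+1)
site 2, node DLRTX: DTX={C,G,T} ∩ LR={G,T} → {G,T} (+0)
site 3, node DT: D={A} ∩ T={A} → {A} (+0)
site 3, node DTX: DT={A} ∪ X={C} → {A,C} (+1)
site 3, node LR: L={G} ∩ R={G} → {G} (+0)
site 3, node DLRTX: DTX={A,C} ∪ LR={G} → {A,C,G} (+1)
site 4, node DT: D={C} ∪ T={T} → {C,T} (+1)
site 4, node DTX: DT={C,T} ∩ X={T} → {T} (+0)
site 4, node LR: L={G} ∪ R={C} → {C,G} (+1)
site 4, node DLRTX: DTX={T} ∪ LR={C,G} → {C,G,T} (+1)
site 5, node DT: D={T} ∪ T={C} → {C,T} (+1)
site 5, node DTX: DT={C,T} ∩ X={T} → {T} (+0)
site 5, node LR: L={T} ∪ R={G} → {G,T} (+1)
site 5, node DLRTX: DTX={T} ∩ LR={G,T} → {T} (+0)
site 6, node DT: D={C} ∩ T={C} → {C} (+0)
site 6, node DTX: DT={C} ∪ X={G} → {C,G} (+1)
site 6, node LR: L={A} ∪ R={T} → {A,T} (+1)
site 6, node DLRTX: DTX={C,G} ∪ LR={A,T} → {A,C,G,T} (+1)
per-site changes: [3, 2, 3, 2, 3, 2, 3]; total = 18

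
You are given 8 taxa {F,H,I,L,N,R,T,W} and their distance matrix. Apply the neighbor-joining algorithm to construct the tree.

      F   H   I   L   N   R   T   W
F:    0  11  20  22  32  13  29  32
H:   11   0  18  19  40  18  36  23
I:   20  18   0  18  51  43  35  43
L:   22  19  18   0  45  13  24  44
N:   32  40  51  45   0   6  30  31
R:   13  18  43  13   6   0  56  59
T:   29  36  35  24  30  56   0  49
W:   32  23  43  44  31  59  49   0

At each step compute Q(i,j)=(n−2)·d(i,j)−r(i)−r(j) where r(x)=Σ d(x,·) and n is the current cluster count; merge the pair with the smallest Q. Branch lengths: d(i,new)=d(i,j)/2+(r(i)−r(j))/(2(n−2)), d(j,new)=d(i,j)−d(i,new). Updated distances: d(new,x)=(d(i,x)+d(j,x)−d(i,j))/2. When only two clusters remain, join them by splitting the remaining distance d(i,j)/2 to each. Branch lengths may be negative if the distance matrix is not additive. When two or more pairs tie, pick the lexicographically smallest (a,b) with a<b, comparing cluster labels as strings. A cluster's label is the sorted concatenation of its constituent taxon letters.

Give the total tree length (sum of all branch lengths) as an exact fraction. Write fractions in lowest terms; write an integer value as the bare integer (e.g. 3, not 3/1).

1. join N+R (d=6, Q=-407) ⇒ NR; edges |N|=21/4, |R|=3/4
  updated: d(F,NR)=39/2, d(H,NR)=26, d(I,NR)=44, d(L,NR)=26, d(NR,T)=40, d(NR,W)=42
2. join H+W (d=23, Q=-251) ⇒ HW; edges |H|=3/2, |W|=43/2
  updated: d(F,HW)=10, d(HW,I)=19, d(HW,L)=20, d(HW,NR)=45/2, d(HW,T)=31
3. join F+NR (d=39/2, Q=-349/2) ⇒ FNR; edges |F|=53/16, |NR|=259/16
  updated: d(FNR,HW)=13/2, d(FNR,I)=89/4, d(FNR,L)=57/4, d(FNR,T)=99/4
4. join FNR+HW (d=13/2, Q=-499/4) ⇒ FHNRW; edges |FNR|=43/24, |HW|=113/24
  updated: d(FHNRW,I)=139/8, d(FHNRW,L)=111/8, d(FHNRW,T)=197/8
5. join FHNRW+I (d=139/8, Q=-183/2) ⇒ FHINRW; edges |FHNRW|=81/16, |I|=197/16
  updated: d(FHINRW,L)=29/4, d(FHINRW,T)=169/8
6. join FHINRW+L (d=29/4, Q=-419/8) ⇒ FHILNRW; edges |FHINRW|=35/16, |L|=81/16
  updated: d(FHILNRW,T)=303/16
7. join FHILNRW+T (d=303/16) ⇒ FHILNRTW; edges |FHILNRW|=303/32, |T|=303/32
final tree: (((((F:53/16,(N:21/4,R:3/4):259/16):43/24,(H:3/2,W:43/2):113/24):81/16,I:197/16):35/16,L:81/16):303/32,T:303/32)
total length: 1577/16

1577/16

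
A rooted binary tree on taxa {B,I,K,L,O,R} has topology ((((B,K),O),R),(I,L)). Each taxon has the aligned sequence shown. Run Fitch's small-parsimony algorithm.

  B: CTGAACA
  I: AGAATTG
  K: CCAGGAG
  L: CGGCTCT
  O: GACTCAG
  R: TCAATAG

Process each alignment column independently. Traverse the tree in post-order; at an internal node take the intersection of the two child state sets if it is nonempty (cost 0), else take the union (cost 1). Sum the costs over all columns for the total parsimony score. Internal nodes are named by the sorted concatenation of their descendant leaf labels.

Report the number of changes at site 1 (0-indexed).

3

[col 0] BK: children B:{C}, K:{C} ∩→ {C}; cost 0
[col 0] BKO: children BK:{C}, O:{G} ∪→ {C,G}; cost 1
[col 0] BKOR: children BKO:{C,G}, R:{T} ∪→ {C,G,T}; cost 1
[col 0] IL: children I:{A}, L:{C} ∪→ {A,C}; cost 1
[col 0] BIKLOR: children BKOR:{C,G,T}, IL:{A,C} ∩→ {C}; cost 0
[col 1] BK: children B:{T}, K:{C} ∪→ {C,T}; cost 1
[col 1] BKO: children BK:{C,T}, O:{A} ∪→ {A,C,T}; cost 1
[col 1] BKOR: children BKO:{A,C,T}, R:{C} ∩→ {C}; cost 0
[col 1] IL: children I:{G}, L:{G} ∩→ {G}; cost 0
[col 1] BIKLOR: children BKOR:{C}, IL:{G} ∪→ {C,G}; cost 1
[col 2] BK: children B:{G}, K:{A} ∪→ {A,G}; cost 1
[col 2] BKO: children BK:{A,G}, O:{C} ∪→ {A,C,G}; cost 1
[col 2] BKOR: children BKO:{A,C,G}, R:{A} ∩→ {A}; cost 0
[col 2] IL: children I:{A}, L:{G} ∪→ {A,G}; cost 1
[col 2] BIKLOR: children BKOR:{A}, IL:{A,G} ∩→ {A}; cost 0
[col 3] BK: children B:{A}, K:{G} ∪→ {A,G}; cost 1
[col 3] BKO: children BK:{A,G}, O:{T} ∪→ {A,G,T}; cost 1
[col 3] BKOR: children BKO:{A,G,T}, R:{A} ∩→ {A}; cost 0
[col 3] IL: children I:{A}, L:{C} ∪→ {A,C}; cost 1
[col 3] BIKLOR: children BKOR:{A}, IL:{A,C} ∩→ {A}; cost 0
[col 4] BK: children B:{A}, K:{G} ∪→ {A,G}; cost 1
[col 4] BKO: children BK:{A,G}, O:{C} ∪→ {A,C,G}; cost 1
[col 4] BKOR: children BKO:{A,C,G}, R:{T} ∪→ {A,C,G,T}; cost 1
[col 4] IL: children I:{T}, L:{T} ∩→ {T}; cost 0
[col 4] BIKLOR: children BKOR:{A,C,G,T}, IL:{T} ∩→ {T}; cost 0
[col 5] BK: children B:{C}, K:{A} ∪→ {A,C}; cost 1
[col 5] BKO: children BK:{A,C}, O:{A} ∩→ {A}; cost 0
[col 5] BKOR: children BKO:{A}, R:{A} ∩→ {A}; cost 0
[col 5] IL: children I:{T}, L:{C} ∪→ {C,T}; cost 1
[col 5] BIKLOR: children BKOR:{A}, IL:{C,T} ∪→ {A,C,T}; cost 1
[col 6] BK: children B:{A}, K:{G} ∪→ {A,G}; cost 1
[col 6] BKO: children BK:{A,G}, O:{G} ∩→ {G}; cost 0
[col 6] BKOR: children BKO:{G}, R:{G} ∩→ {G}; cost 0
[col 6] IL: children I:{G}, L:{T} ∪→ {G,T}; cost 1
[col 6] BIKLOR: children BKOR:{G}, IL:{G,T} ∩→ {G}; cost 0
per-site changes: [3, 3, 3, 3, 3, 3, 2]; total = 20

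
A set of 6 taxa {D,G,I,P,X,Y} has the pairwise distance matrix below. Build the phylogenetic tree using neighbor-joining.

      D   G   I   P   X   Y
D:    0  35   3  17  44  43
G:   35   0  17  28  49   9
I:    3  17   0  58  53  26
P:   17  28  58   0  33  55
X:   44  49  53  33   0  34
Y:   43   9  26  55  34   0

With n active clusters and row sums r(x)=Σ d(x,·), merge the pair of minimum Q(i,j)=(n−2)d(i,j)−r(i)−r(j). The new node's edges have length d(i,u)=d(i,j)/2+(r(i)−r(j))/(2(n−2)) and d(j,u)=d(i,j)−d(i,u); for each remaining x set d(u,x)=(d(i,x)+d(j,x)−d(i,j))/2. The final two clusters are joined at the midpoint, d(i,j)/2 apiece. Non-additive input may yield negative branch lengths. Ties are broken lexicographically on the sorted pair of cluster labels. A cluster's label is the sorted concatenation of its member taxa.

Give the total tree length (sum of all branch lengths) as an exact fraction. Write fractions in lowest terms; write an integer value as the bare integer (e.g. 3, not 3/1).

iteration 1: select D,I (d=3, Q=-287); attach at lengths (-3/8, 27/8); label the merged cluster DI
  updated: d(DI,G)=49/2, d(DI,P)=36, d(DI,X)=47, d(DI,Y)=33
iteration 2: select P,X (d=33, Q=-216); attach at lengths (44/3, 55/3); label the merged cluster PX
  updated: d(DI,PX)=25, d(G,PX)=22, d(PX,Y)=28
iteration 3: select DI,PX (d=25, Q=-215/2); attach at lengths (115/8, 85/8); label the merged cluster DIPX
  updated: d(DIPX,G)=43/4, d(DIPX,Y)=18
iteration 4: select DIPX,G (d=43/4, Q=-151/4); attach at lengths (79/8, 7/8); label the merged cluster DGIPX
  updated: d(DGIPX,Y)=65/8
iteration 5: select DGIPX,Y (d=65/8); attach at lengths (65/16, 65/16); label the merged cluster DGIPXY
final tree: ((((D:-3/8,I:27/8):115/8,(P:44/3,X:55/3):85/8):79/8,G:7/8):65/16,Y:65/16)
total length: 639/8

639/8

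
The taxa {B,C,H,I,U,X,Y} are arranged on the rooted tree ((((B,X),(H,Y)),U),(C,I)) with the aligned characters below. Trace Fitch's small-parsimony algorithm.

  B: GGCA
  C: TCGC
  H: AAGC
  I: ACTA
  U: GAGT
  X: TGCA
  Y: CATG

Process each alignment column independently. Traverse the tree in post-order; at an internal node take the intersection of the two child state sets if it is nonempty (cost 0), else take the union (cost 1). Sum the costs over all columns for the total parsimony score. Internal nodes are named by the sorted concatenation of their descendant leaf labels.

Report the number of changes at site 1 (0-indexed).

BX@0: {G} ∪ {T} = {G,T} (union, +1)
HY@0: {A} ∪ {C} = {A,C} (union, +1)
BHXY@0: {G,T} ∪ {A,C} = {A,C,G,T} (union, +1)
BHUXY@0: {A,C,G,T} ∩ {G} = {G} (intersection, +0)
CI@0: {T} ∪ {A} = {A,T} (union, +1)
BCHIUXY@0: {G} ∪ {A,T} = {A,G,T} (union, +1)
BX@1: {G} ∩ {G} = {G} (intersection, +0)
HY@1: {A} ∩ {A} = {A} (intersection, +0)
BHXY@1: {G} ∪ {A} = {A,G} (union, +1)
BHUXY@1: {A,G} ∩ {A} = {A} (intersection, +0)
CI@1: {C} ∩ {C} = {C} (intersection, +0)
BCHIUXY@1: {A} ∪ {C} = {A,C} (union, +1)
BX@2: {C} ∩ {C} = {C} (intersection, +0)
HY@2: {G} ∪ {T} = {G,T} (union, +1)
BHXY@2: {C} ∪ {G,T} = {C,G,T} (union, +1)
BHUXY@2: {C,G,T} ∩ {G} = {G} (intersection, +0)
CI@2: {G} ∪ {T} = {G,T} (union, +1)
BCHIUXY@2: {G} ∩ {G,T} = {G} (intersection, +0)
BX@3: {A} ∩ {A} = {A} (intersection, +0)
HY@3: {C} ∪ {G} = {C,G} (union, +1)
BHXY@3: {A} ∪ {C,G} = {A,C,G} (union, +1)
BHUXY@3: {A,C,G} ∪ {T} = {A,C,G,T} (union, +1)
CI@3: {C} ∪ {A} = {A,C} (union, +1)
BCHIUXY@3: {A,C,G,T} ∩ {A,C} = {A,C} (intersection, +0)
per-site changes: [5, 2, 3, 4]; total = 14

2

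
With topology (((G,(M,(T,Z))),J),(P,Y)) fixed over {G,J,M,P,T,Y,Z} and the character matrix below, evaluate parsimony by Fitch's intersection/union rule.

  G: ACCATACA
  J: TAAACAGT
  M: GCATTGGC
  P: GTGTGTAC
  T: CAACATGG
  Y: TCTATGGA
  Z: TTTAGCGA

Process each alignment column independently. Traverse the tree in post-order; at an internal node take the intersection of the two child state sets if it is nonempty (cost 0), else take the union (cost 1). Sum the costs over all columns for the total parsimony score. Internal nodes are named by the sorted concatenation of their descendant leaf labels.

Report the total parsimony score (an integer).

TZ@0: {C} ∪ {T} = {C,T} (union, +1)
MTZ@0: {G} ∪ {C,T} = {C,G,T} (union, +1)
GMTZ@0: {A} ∪ {C,G,T} = {A,C,G,T} (union, +1)
GJMTZ@0: {A,C,G,T} ∩ {T} = {T} (intersection, +0)
PY@0: {G} ∪ {T} = {G,T} (union, +1)
GJMPTYZ@0: {T} ∩ {G,T} = {T} (intersection, +0)
TZ@1: {A} ∪ {T} = {A,T} (union, +1)
MTZ@1: {C} ∪ {A,T} = {A,C,T} (union, +1)
GMTZ@1: {C} ∩ {A,C,T} = {C} (intersection, +0)
GJMTZ@1: {C} ∪ {A} = {A,C} (union, +1)
PY@1: {T} ∪ {C} = {C,T} (union, +1)
GJMPTYZ@1: {A,C} ∩ {C,T} = {C} (intersection, +0)
TZ@2: {A} ∪ {T} = {A,T} (union, +1)
MTZ@2: {A} ∩ {A,T} = {A} (intersection, +0)
GMTZ@2: {C} ∪ {A} = {A,C} (union, +1)
GJMTZ@2: {A,C} ∩ {A} = {A} (intersection, +0)
PY@2: {G} ∪ {T} = {G,T} (union, +1)
GJMPTYZ@2: {A} ∪ {G,T} = {A,G,T} (union, +1)
TZ@3: {C} ∪ {A} = {A,C} (union, +1)
MTZ@3: {T} ∪ {A,C} = {A,C,T} (union, +1)
GMTZ@3: {A} ∩ {A,C,T} = {A} (intersection, +0)
GJMTZ@3: {A} ∩ {A} = {A} (intersection, +0)
PY@3: {T} ∪ {A} = {A,T} (union, +1)
GJMPTYZ@3: {A} ∩ {A,T} = {A} (intersection, +0)
TZ@4: {A} ∪ {G} = {A,G} (union, +1)
MTZ@4: {T} ∪ {A,G} = {A,G,T} (union, +1)
GMTZ@4: {T} ∩ {A,G,T} = {T} (intersection, +0)
GJMTZ@4: {T} ∪ {C} = {C,T} (union, +1)
PY@4: {G} ∪ {T} = {G,T} (union, +1)
GJMPTYZ@4: {C,T} ∩ {G,T} = {T} (intersection, +0)
TZ@5: {T} ∪ {C} = {C,T} (union, +1)
MTZ@5: {G} ∪ {C,T} = {C,G,T} (union, +1)
GMTZ@5: {A} ∪ {C,G,T} = {A,C,G,T} (union, +1)
GJMTZ@5: {A,C,G,T} ∩ {A} = {A} (intersection, +0)
PY@5: {T} ∪ {G} = {G,T} (union, +1)
GJMPTYZ@5: {A} ∪ {G,T} = {A,G,T} (union, +1)
TZ@6: {G} ∩ {G} = {G} (intersection, +0)
MTZ@6: {G} ∩ {G} = {G} (intersection, +0)
GMTZ@6: {C} ∪ {G} = {C,G} (union, +1)
GJMTZ@6: {C,G} ∩ {G} = {G} (intersection, +0)
PY@6: {A} ∪ {G} = {A,G} (union, +1)
GJMPTYZ@6: {G} ∩ {A,G} = {G} (intersection, +0)
TZ@7: {G} ∪ {A} = {A,G} (union, +1)
MTZ@7: {C} ∪ {A,G} = {A,C,G} (union, +1)
GMTZ@7: {A} ∩ {A,C,G} = {A} (intersection, +0)
GJMTZ@7: {A} ∪ {T} = {A,T} (union, +1)
PY@7: {C} ∪ {A} = {A,C} (union, +1)
GJMPTYZ@7: {A,T} ∩ {A,C} = {A} (intersection, +0)
per-site changes: [4, 4, 4, 3, 4, 5, 2, 4]; total = 30

30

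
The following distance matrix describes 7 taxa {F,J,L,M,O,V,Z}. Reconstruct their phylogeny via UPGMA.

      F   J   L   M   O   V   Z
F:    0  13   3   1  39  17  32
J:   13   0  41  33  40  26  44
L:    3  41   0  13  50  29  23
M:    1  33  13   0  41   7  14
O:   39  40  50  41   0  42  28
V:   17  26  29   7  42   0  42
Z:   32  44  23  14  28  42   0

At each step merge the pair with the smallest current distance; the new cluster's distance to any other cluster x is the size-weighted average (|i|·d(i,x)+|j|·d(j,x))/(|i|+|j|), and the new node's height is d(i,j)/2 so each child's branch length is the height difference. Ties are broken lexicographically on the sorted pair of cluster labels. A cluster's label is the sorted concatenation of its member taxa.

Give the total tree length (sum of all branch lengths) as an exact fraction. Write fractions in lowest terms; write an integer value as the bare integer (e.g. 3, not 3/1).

1. join F+M (d=1) ⇒ FM; edges |F|=1/2, |M|=1/2
  updated: d(FM,J)=23, d(FM,L)=8, d(FM,O)=40, d(FM,V)=12, d(FM,Z)=23
2. join FM+L (d=8) ⇒ FLM; edges |FM|=7/2, |L|=4
  updated: d(FLM,J)=29, d(FLM,O)=130/3, d(FLM,V)=53/3, d(FLM,Z)=23
3. join FLM+V (d=53/3) ⇒ FLMV; edges |FLM|=29/6, |V|=53/6
  updated: d(FLMV,J)=113/4, d(FLMV,O)=43, d(FLMV,Z)=111/4
4. join FLMV+Z (d=111/4) ⇒ FLMVZ; edges |FLMV|=121/24, |Z|=111/8
  updated: d(FLMVZ,J)=157/5, d(FLMVZ,O)=40
5. join FLMVZ+J (d=157/5) ⇒ FJLMVZ; edges |FLMVZ|=73/40, |J|=157/10
  updated: d(FJLMVZ,O)=40
6. join FJLMVZ+O (d=40) ⇒ FJLMOVZ; edges |FJLMVZ|=43/10, |O|=20
final tree: ((((((F:1/2,M:1/2):7/2,L:4):29/6,V:53/6):121/24,Z:111/8):73/40,J:157/10):43/10,O:20)
total length: 9949/120

9949/120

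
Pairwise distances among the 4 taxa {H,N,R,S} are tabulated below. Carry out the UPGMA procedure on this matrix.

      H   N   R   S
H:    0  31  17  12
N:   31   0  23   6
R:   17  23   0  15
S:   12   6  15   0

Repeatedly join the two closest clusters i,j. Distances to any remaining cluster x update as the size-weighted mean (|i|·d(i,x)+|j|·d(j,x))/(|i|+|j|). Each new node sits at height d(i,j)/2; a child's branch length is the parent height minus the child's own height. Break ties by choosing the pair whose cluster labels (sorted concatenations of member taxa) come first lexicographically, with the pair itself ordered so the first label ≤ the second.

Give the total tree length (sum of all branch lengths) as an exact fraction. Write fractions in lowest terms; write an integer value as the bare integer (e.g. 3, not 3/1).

step 1: merge (N,S) at d=6; branch lengths N→3, S→3; new cluster NS
  updated: d(H,NS)=43/2, d(NS,R)=19
step 2: merge (H,R) at d=17; branch lengths H→17/2, R→17/2; new cluster HR
  updated: d(HR,NS)=81/4
step 3: merge (HR,NS) at d=81/4; branch lengths HR→13/8, NS→57/8; new cluster HNRS
final tree: ((H:17/2,R:17/2):13/8,(N:3,S:3):57/8)
total length: 127/4

127/4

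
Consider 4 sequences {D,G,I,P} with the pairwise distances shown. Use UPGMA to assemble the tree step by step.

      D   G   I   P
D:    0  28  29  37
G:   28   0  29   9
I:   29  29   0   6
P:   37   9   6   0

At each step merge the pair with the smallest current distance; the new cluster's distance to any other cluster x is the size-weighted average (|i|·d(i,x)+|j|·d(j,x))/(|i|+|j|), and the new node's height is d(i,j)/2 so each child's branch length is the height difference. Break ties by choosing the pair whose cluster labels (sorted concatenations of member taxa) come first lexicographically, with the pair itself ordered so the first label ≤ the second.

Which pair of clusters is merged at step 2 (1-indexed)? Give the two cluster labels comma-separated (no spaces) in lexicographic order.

step 1: merge (I,P) at d=6; branch lengths I→3, P→3; new cluster IP
  updated: d(D,IP)=33, d(G,IP)=19
step 2: merge (G,IP) at d=19; branch lengths G→19/2, IP→13/2; new cluster GIP
  updated: d(D,GIP)=94/3
step 3: merge (D,GIP) at d=94/3; branch lengths D→47/3, GIP→37/6; new cluster DGIP
final tree: (D:47/3,(G:19/2,(I:3,P:3):13/2):37/6)
total length: 263/6

G,IP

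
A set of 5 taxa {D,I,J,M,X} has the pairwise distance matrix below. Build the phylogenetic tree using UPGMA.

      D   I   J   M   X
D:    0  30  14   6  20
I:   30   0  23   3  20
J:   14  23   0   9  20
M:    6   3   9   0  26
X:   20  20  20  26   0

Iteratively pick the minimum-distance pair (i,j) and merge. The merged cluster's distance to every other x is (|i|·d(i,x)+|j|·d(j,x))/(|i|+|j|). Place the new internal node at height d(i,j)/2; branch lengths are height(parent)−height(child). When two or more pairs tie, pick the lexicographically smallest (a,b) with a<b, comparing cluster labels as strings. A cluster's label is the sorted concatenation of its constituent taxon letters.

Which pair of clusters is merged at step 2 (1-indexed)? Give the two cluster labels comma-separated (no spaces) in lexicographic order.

iteration 1: select I,M (d=3); attach at lengths (3/2, 3/2); label the merged cluster IM
  updated: d(D,IM)=18, d(IM,J)=16, d(IM,X)=23
iteration 2: select D,J (d=14); attach at lengths (7, 7); label the merged cluster DJ
  updated: d(DJ,IM)=17, d(DJ,X)=20
iteration 3: select DJ,IM (d=17); attach at lengths (3/2, 7); label the merged cluster DIJM
  updated: d(DIJM,X)=43/2
iteration 4: select DIJM,X (d=43/2); attach at lengths (9/4, 43/4); label the merged cluster DIJMX
final tree: (((D:7,J:7):3/2,(I:3/2,M:3/2):7):9/4,X:43/4)
total length: 77/2

D,J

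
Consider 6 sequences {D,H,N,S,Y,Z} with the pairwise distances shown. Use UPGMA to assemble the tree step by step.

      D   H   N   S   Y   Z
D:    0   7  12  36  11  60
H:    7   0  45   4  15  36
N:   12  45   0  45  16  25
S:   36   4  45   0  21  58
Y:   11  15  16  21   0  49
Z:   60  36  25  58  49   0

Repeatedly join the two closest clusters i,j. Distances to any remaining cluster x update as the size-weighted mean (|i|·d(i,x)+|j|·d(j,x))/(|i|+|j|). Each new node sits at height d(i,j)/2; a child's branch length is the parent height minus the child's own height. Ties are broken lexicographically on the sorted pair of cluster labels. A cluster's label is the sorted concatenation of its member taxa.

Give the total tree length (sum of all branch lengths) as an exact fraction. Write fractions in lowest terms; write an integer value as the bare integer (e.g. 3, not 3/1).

step 1: merge (H,S) at d=4; branch lengths H→2, S→2; new cluster HS
  updated: d(D,HS)=43/2, d(HS,N)=45, d(HS,Y)=18, d(HS,Z)=47
step 2: merge (D,Y) at d=11; branch lengths D→11/2, Y→11/2; new cluster DY
  updated: d(DY,HS)=79/4, d(DY,N)=14, d(DY,Z)=109/2
step 3: merge (DY,N) at d=14; branch lengths DY→3/2, N→7; new cluster DNY
  updated: d(DNY,HS)=169/6, d(DNY,Z)=134/3
step 4: merge (DNY,HS) at d=169/6; branch lengths DNY→85/12, HS→145/12; new cluster DHNSY
  updated: d(DHNSY,Z)=228/5
step 5: merge (DHNSY,Z) at d=228/5; branch lengths DHNSY→523/60, Z→114/5; new cluster DHNSYZ
final tree: ((((D:11/2,Y:11/2):3/2,N:7):85/12,(H:2,S:2):145/12):523/60,Z:114/5)
total length: 4451/60

4451/60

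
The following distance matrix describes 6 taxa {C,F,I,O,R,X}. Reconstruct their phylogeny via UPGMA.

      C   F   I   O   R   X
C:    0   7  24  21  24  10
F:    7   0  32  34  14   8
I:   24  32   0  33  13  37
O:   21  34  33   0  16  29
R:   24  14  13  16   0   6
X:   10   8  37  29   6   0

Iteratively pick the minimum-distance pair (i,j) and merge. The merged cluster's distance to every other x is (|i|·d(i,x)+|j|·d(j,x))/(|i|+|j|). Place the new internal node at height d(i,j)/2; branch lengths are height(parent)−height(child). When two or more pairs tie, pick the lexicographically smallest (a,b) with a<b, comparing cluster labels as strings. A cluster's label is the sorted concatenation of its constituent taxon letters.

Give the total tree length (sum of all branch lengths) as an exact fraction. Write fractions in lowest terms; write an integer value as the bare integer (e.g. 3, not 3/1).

iteration 1: select R,X (d=6); attach at lengths (3, 3); label the merged cluster RX
  updated: d(C,RX)=17, d(F,RX)=11, d(I,RX)=25, d(O,RX)=45/2
iteration 2: select C,F (d=7); attach at lengths (7/2, 7/2); label the merged cluster CF
  updated: d(CF,I)=28, d(CF,O)=55/2, d(CF,RX)=14
iteration 3: select CF,RX (d=14); attach at lengths (7/2, 4); label the merged cluster CFRX
  updated: d(CFRX,I)=53/2, d(CFRX,O)=25
iteration 4: select CFRX,O (d=25); attach at lengths (11/2, 25/2); label the merged cluster CFORX
  updated: d(CFORX,I)=139/5
iteration 5: select CFORX,I (d=139/5); attach at lengths (7/5, 139/10); label the merged cluster CFIORX
final tree: ((((C:7/2,F:7/2):7/2,(R:3,X:3):4):11/2,O:25/2):7/5,I:139/10)
total length: 269/5

269/5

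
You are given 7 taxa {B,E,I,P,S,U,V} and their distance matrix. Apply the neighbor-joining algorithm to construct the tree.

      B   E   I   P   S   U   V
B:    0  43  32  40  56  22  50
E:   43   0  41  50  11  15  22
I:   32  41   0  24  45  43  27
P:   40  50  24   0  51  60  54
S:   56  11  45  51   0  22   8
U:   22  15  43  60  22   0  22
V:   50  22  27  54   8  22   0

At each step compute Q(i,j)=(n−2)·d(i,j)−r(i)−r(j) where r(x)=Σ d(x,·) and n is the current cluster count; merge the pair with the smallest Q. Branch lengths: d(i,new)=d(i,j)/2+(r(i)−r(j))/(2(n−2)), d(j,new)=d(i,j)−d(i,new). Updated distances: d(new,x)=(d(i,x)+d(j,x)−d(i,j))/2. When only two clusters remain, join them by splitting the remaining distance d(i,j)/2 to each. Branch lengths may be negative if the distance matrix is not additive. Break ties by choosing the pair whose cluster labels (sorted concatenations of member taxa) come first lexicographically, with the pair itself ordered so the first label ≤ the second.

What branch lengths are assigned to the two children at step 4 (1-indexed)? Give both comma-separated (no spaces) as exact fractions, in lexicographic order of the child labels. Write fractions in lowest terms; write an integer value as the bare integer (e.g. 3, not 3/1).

459/32,141/32

step 1: merge (I,P) at d=24, Q=-371; branch lengths I→53/10, P→187/10; new cluster IP
  updated: d(B,IP)=24, d(E,IP)=67/2, d(IP,S)=36, d(IP,U)=79/2, d(IP,V)=57/2
step 2: merge (B,IP) at d=24, Q=-521/2; branch lengths B→259/16, IP→125/16; new cluster BIP
  updated: d(BIP,E)=105/4, d(BIP,S)=34, d(BIP,U)=75/4, d(BIP,V)=109/4
step 3: merge (S,V) at d=8, Q=-521/4; branch lengths S→79/24, V→113/24; new cluster SV
  updated: d(BIP,SV)=213/8, d(E,SV)=25/2, d(SV,U)=18
step 4: merge (BIP,U) at d=75/4, Q=-687/8; branch lengths BIP→459/32, U→141/32; new cluster BIPU
  updated: d(BIPU,E)=45/4, d(BIPU,SV)=207/16
step 5: merge (BIPU,E) at d=45/4, Q=-587/16; branch lengths BIPU→187/32, E→173/32; new cluster BEIPU
  updated: d(BEIPU,SV)=227/32
step 6: merge (BEIPU,SV) at d=227/32; branch lengths BEIPU→227/64, SV→227/64; new cluster BEIPSUV
final tree: ((((B:259/16,(I:53/10,P:187/10):125/16):459/32,U:141/32):187/32,E:173/32):227/64,(S:79/24,V:113/24):227/64)
total length: 2979/32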